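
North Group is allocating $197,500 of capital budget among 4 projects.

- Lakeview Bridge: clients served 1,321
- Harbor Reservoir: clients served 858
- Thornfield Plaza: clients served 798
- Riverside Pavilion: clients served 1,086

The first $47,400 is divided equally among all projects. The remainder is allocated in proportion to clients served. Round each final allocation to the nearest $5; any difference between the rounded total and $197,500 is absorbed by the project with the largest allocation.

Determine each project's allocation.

Lakeview Bridge: $60,655 · Harbor Reservoir: $43,545 · Thornfield Plaza: $41,330 · Riverside Pavilion: $51,970

Equal tier: $47,400 ÷ 4 = $11,850 apiece.
Remainder $150,100 by clients served (total 4,063): Lakeview Bridge 48,801.90 → $48,800; Harbor Reservoir 31,697.22 → $31,695; Thornfield Plaza 29,480.63 → $29,480; Riverside Pavilion 40,120.26 → $40,120.
Rounding difference +$5 on remainder applied to Lakeview Bridge.
Totals: Lakeview Bridge $11,850 + $48,805 = $60,655; Harbor Reservoir $11,850 + $31,695 = $43,545; Thornfield Plaza $11,850 + $29,480 = $41,330; Riverside Pavilion $11,850 + $40,120 = $51,970.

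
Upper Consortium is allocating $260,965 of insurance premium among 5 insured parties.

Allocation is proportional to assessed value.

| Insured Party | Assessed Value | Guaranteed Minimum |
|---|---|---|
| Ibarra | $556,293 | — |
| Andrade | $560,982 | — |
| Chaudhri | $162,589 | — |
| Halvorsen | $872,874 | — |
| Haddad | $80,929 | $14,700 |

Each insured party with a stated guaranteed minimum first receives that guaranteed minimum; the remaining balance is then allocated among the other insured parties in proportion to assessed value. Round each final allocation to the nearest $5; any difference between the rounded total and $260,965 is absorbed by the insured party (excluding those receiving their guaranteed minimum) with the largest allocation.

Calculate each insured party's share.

Ibarra: $63,640; Andrade: $64,175; Chaudhri: $18,600; Halvorsen: $99,850; Haddad: $14,700

Minimums first: Haddad $14,700. Remaining pool $246,265.
Remaining pool split over remaining assessed value 2,152,738: Ibarra 63,637.79 → $63,640; Andrade 64,174.20 → $64,175; Chaudhri 18,599.56 → $18,600; Halvorsen 99,853.45 → $99,855.
Rounding difference −$5 applied to Halvorsen → $99,850.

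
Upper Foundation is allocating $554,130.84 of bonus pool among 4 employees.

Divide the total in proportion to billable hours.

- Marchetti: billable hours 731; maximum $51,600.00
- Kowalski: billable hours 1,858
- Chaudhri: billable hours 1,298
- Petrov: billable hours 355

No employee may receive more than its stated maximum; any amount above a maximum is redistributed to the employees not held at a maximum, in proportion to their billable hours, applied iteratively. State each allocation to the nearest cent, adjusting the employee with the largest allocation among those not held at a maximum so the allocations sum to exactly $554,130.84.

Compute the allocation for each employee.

Billable hours total: 4,242.
Unconstrained shares: Marchetti 95,490.2508; Kowalski 242,709.8304; Chaudhri 169,557.2443; Petrov 46,373.5144.
Capped: Marchetti ($51,600.00); balance $502,530.84 reallocated over remaining billable hours 3,511.
Redistributed shares: Kowalski 265,936.2862 → $265,936.29; Chaudhri 185,783.2613 → $185,783.26; Petrov 50,811.2926 → $50,811.29.

Marchetti: $51,600.00 | Kowalski: $265,936.29 | Chaudhri: $185,783.26 | Petrov: $50,811.29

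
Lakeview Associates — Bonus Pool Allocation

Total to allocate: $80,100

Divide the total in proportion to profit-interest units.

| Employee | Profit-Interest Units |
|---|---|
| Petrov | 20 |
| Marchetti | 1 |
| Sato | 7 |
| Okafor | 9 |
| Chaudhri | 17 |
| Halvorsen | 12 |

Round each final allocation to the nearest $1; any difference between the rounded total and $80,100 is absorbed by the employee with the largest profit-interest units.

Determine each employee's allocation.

Petrov: $24,272 · Marchetti: $1,214 · Sato: $8,495 · Okafor: $10,923 · Chaudhri: $20,632 · Halvorsen: $14,564

Total profit-interest units = 66.
Raw shares: Petrov 20/66 × $80,100 = 24,272.73; Marchetti 1/66 × $80,100 = 1,213.64; Sato 7/66 × $80,100 = 8,495.45; Okafor 9/66 × $80,100 = 10,922.73; Chaudhri 17/66 × $80,100 = 20,631.82; Halvorsen 12/66 × $80,100 = 14,563.64.
At nearest $1: Petrov $24,273; Marchetti $1,214; Sato $8,495; Okafor $10,923; Chaudhri $20,632; Halvorsen $14,564. Sum = $80,101.
Difference $80,100 − $80,101 = −$1 applied to largest profit-interest units (Petrov): Petrov becomes $24,272.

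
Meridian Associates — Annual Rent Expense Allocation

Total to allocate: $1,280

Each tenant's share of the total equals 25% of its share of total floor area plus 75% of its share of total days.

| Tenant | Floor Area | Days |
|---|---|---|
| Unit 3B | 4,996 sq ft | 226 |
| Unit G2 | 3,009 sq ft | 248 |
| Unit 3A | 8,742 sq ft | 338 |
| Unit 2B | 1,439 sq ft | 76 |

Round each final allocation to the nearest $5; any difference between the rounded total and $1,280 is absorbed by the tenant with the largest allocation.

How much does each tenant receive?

Unit 3B: $330; Unit G2: $320; Unit 3A: $525; Unit 2B: $105

Totals — floor area 18,186, days 888.
Blended shares (25% floor area + 75% days): Unit 3B 0.2596; Unit G2 0.2508; Unit 3A 0.4056; Unit 2B 0.0840.
Proportional shares: Unit 3B 332.23; Unit G2 321.05; Unit 3A 519.23; Unit 2B 107.48.
After rounding ($5): Unit 3B $330; Unit G2 $320; Unit 3A $520; Unit 2B $105. Sum = $1,275.
Difference $1,280 − $1,275 = +$5 applied to largest allocation (Unit 3A): Unit 3A becomes $525.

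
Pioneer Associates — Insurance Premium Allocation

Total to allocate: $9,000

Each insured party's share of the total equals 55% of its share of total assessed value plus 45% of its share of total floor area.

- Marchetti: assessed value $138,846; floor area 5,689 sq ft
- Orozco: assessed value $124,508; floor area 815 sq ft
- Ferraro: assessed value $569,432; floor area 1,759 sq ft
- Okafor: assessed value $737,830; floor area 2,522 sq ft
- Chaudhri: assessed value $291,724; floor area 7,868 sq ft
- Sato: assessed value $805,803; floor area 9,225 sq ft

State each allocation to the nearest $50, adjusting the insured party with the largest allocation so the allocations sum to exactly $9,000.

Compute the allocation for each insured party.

Totals — assessed value 2,668,143, floor area 27,878.
Blended shares (55% assessed value + 45% floor area): Marchetti 0.1205; Orozco 0.0388; Ferraro 0.1458; Okafor 0.1928; Chaudhri 0.1871; Sato 0.3150.
Raw shares: Marchetti 1,084.06; Orozco 349.39; Ferraro 1,311.96; Okafor 1,735.22; Chaudhri 1,684.24; Sato 2,835.11.
After rounding ($50): Marchetti $1,100; Orozco $350; Ferraro $1,300; Okafor $1,750; Chaudhri $1,700; Sato $2,850. Sum = $9,050.
Difference $9,000 − $9,050 = −$50 applied to largest allocation (Sato): Sato becomes $2,800.

Marchetti: $1,100 | Orozco: $350 | Ferraro: $1,300 | Okafor: $1,750 | Chaudhri: $1,700 | Sato: $2,800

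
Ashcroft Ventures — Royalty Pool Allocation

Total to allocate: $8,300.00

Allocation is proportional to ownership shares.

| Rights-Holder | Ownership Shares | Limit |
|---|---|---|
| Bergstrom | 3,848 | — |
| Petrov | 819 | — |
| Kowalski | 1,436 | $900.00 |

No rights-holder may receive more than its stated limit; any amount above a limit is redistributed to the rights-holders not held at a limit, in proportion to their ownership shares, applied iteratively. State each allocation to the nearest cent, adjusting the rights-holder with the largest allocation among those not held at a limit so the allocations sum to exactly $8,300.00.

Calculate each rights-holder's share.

Total ownership shares = 6,103.
Unconstrained shares: Bergstrom 5,233.2296; Petrov 1,113.8293; Kowalski 1,952.9412.
Held at cap: Kowalski ($900.00); residual $7,400.00 reallocated over remaining ownership shares 4,667.
Shares after redistribution: Bergstrom 6,101.3928 → $6,101.39; Petrov 1,298.6072 → $1,298.61.

Bergstrom: $6,101.39 | Petrov: $1,298.61 | Kowalski: $900.00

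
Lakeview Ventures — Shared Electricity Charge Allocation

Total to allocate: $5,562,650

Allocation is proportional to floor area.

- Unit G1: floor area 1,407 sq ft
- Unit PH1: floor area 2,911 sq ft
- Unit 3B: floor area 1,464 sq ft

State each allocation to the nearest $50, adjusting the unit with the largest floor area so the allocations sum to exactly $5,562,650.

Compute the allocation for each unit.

Total floor area = 1,407 + 2,911 + 1,464 = 5,782.
Raw shares: Unit G1 1,353,623.06; Unit PH1 2,800,566.27; Unit 3B 1,408,460.67.
After rounding ($50): Unit G1 $1,353,600; Unit PH1 $2,800,550; Unit 3B $1,408,450. Sum = $5,562,600.
Difference $5,562,650 − $5,562,600 = +$50 applied to largest floor area (Unit PH1): Unit PH1 becomes $2,800,600.

Unit G1: $1,353,600; Unit PH1: $2,800,600; Unit 3B: $1,408,450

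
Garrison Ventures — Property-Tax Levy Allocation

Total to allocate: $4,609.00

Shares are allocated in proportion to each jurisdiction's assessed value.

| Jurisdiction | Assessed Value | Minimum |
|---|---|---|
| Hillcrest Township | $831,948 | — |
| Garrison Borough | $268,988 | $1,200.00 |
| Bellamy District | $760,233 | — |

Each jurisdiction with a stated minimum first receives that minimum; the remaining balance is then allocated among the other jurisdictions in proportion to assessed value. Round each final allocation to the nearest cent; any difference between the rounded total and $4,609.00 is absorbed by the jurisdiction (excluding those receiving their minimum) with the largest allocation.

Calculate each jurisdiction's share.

Guaranteed amounts: Garrison Borough $1,200.00. Balance $3,409.00.
Balance split over remaining assessed value 1,592,181: Hillcrest Township 1,781.2741 → $1,781.27; Bellamy District 1,627.7259 → $1,627.73.

Hillcrest Township: $1,781.27; Garrison Borough: $1,200.00; Bellamy District: $1,627.73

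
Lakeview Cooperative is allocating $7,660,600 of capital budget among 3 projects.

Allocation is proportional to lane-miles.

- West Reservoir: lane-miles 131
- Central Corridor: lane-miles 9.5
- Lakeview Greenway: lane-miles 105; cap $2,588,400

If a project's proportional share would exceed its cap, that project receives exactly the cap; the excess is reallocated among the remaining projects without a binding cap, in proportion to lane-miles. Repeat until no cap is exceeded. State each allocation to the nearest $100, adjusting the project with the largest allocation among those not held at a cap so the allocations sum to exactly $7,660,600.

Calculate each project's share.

Total lane-miles = 245.5.
Proportional shares (ignoring caps): West Reservoir 4,087,733.60; Central Corridor 296,438.70; Lakeview Greenway 3,276,427.70.
Capped: Lakeview Greenway ($2,588,400); balance $5,072,200 reallocated over remaining lane-miles 140.5.
Remaining shares: West Reservoir 4,729,239.86 → $4,729,200; Central Corridor 342,960.14 → $343,000.

West Reservoir: $4,729,200 · Central Corridor: $343,000 · Lakeview Greenway: $2,588,400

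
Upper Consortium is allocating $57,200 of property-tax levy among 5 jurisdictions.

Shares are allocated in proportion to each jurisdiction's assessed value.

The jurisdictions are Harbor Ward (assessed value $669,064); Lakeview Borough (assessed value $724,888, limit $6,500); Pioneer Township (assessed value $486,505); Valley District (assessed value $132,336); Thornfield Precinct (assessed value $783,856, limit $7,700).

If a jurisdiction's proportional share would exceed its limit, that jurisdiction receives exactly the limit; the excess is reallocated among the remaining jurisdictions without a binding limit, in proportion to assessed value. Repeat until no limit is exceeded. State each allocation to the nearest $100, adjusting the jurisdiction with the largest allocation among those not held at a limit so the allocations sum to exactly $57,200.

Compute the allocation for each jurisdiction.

Sum of assessed value: 2,796,649.
Proportional shares (ignoring caps): Harbor Ward 13,684.40; Lakeview Borough 14,826.17; Pioneer Township 9,950.51; Valley District 2,706.67; Thornfield Precinct 16,032.25.
Held at cap: Lakeview Borough ($6,500), Thornfield Precinct ($7,700); remaining pool $43,000 reallocated over remaining assessed value 1,287,905.
Redistributed shares: Harbor Ward 22,338.41 → $22,300; Pioneer Township 16,243.21 → $16,200; Valley District 4,418.38 → $4,400.
Rounding difference +$100 applied to Harbor Ward → $22,400.

Harbor Ward: $22,400 | Lakeview Borough: $6,500 | Pioneer Township: $16,200 | Valley District: $4,400 | Thornfield Precinct: $7,700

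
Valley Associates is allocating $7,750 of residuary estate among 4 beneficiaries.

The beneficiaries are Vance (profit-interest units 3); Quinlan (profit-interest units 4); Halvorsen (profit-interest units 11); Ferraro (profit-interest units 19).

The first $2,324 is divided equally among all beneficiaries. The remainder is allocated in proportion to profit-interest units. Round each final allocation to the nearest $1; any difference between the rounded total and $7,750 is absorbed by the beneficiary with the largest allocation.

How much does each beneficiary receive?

Vance: $1,021 | Quinlan: $1,168 | Halvorsen: $2,194 | Ferraro: $3,367

First tranche $2,324 split equally: $581 each.
Remainder $5,426 by profit-interest units (total 37): Vance 439.95 → $440; Quinlan 586.59 → $587; Halvorsen 1,613.14 → $1,613; Ferraro 2,786.32 → $2,786.
Totals: Vance $581 + $440 = $1,021; Quinlan $581 + $587 = $1,168; Halvorsen $581 + $1,613 = $2,194; Ferraro $581 + $2,786 = $3,367.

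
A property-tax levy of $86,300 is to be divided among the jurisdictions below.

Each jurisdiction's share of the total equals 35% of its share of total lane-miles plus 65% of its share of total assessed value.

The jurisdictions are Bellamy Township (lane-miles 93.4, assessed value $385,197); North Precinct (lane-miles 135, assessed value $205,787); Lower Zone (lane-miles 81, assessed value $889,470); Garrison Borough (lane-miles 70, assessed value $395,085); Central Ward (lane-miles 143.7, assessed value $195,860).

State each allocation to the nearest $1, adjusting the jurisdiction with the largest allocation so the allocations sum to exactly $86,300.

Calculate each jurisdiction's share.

Totals — lane-miles 523.1, assessed value 2,071,399.
Blended shares (35% lane-miles + 65% assessed value): Bellamy Township 0.1834; North Precinct 0.1549; Lower Zone 0.3333; Garrison Borough 0.1708; Central Ward 0.1576.
Proportional shares: Bellamy Township 15,824.55; North Precinct 13,368.07; Lower Zone 28,764.62; Garrison Borough 14,741.15; Central Ward 13,601.60.
At nearest $1: Bellamy Township $15,825; North Precinct $13,368; Lower Zone $28,765; Garrison Borough $14,741; Central Ward $13,602. Sum = $86,301.
Difference $86,300 − $86,301 = −$1 applied to largest allocation (Lower Zone): Lower Zone becomes $28,764.

Bellamy Township: $15,825 | North Precinct: $13,368 | Lower Zone: $28,764 | Garrison Borough: $14,741 | Central Ward: $13,602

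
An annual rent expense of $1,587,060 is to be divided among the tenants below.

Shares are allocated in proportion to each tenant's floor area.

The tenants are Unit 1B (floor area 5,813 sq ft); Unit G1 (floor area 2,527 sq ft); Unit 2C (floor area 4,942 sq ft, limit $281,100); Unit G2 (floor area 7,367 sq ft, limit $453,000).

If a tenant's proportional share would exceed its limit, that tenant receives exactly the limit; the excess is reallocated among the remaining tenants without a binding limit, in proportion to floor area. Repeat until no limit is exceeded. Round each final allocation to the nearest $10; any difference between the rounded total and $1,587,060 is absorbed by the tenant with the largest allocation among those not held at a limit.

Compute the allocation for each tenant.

Total floor area = 20,649.
Proportional shares (ignoring caps): Unit 1B 446,780.95; Unit G1 194,222.51; Unit 2C 379,836.82; Unit G2 566,219.72.
Cap binds for Unit 2C ($281,100), Unit G2 ($453,000); residual $852,960 reallocated over remaining floor area 8,340.
Remaining shares: Unit 1B 594,515.17 → $594,520; Unit G1 258,444.83 → $258,440.

Unit 1B: $594,520 | Unit G1: $258,440 | Unit 2C: $281,100 | Unit G2: $453,000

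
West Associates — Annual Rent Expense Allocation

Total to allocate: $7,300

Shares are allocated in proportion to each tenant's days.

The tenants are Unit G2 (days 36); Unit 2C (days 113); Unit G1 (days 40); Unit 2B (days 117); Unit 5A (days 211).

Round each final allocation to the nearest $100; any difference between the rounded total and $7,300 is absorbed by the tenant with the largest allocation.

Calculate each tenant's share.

Days total: 517.
Pro-rata amounts: Unit G2 36/517 × $7,300 = 508.32; Unit 2C 113/517 × $7,300 = 1,595.55; Unit G1 40/517 × $7,300 = 564.80; Unit 2B 117/517 × $7,300 = 1,652.03; Unit 5A 211/517 × $7,300 = 2,979.30.
Rounded to nearest $100: Unit G2 $500; Unit 2C $1,600; Unit G1 $600; Unit 2B $1,700; Unit 5A $3,000. Sum = $7,400.
Difference $7,300 − $7,400 = −$100 applied to largest allocation (Unit 5A): Unit 5A becomes $2,900.

Unit G2: $500 | Unit 2C: $1,600 | Unit G1: $600 | Unit 2B: $1,700 | Unit 5A: $2,900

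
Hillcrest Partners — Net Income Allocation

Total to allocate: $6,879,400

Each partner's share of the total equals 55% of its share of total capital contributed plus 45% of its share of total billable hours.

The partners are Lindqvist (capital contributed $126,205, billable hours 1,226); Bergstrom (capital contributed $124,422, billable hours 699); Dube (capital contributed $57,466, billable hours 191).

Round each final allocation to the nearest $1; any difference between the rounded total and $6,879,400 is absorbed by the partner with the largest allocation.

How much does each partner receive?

Capital contributed total 308,093; billable hours total 2,116.
Combined weights (55% capital contributed + 45% billable hours): Lindqvist 0.4860; Bergstrom 0.3708; Dube 0.1432.
Unrounded shares: Lindqvist 3,343,566.10; Bergstrom 2,550,662.72; Dube 985,171.18.
Rounded to nearest $1: Lindqvist $3,343,566; Bergstrom $2,550,663; Dube $985,171. Sum = $6,879,400.
No rounding difference to absorb.

Lindqvist: $3,343,566 · Bergstrom: $2,550,663 · Dube: $985,171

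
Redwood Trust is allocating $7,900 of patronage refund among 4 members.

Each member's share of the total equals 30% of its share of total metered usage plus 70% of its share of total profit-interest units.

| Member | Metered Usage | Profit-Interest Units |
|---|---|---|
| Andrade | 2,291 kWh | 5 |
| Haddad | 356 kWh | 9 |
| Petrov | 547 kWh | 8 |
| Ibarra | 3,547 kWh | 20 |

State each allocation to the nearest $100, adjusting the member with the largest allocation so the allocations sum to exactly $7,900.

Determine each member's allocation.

Andrade: $1,500 | Haddad: $1,300 | Petrov: $1,200 | Ibarra: $3,900

Totals — metered usage 6,741, profit-interest units 42.
Composite weights (30% metered usage + 70% profit-interest units): Andrade 0.1853; Haddad 0.1658; Petrov 0.1577; Ibarra 0.4912.
Proportional shares: Andrade 1,463.80; Haddad 1,310.16; Petrov 1,245.65; Ibarra 3,880.39.
After rounding ($100): Andrade $1,500; Haddad $1,300; Petrov $1,200; Ibarra $3,900. Sum = $7,900.
Sum already equals the total — no adjustment.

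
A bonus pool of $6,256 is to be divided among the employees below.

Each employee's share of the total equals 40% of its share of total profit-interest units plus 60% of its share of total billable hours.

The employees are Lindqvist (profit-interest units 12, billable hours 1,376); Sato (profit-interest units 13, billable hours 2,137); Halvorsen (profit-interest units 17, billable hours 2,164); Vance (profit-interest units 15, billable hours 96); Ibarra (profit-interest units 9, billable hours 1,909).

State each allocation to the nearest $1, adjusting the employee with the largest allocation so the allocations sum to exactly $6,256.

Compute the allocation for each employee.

Profit-interest units total 66; billable hours total 7,682.
Composite weights (40% profit-interest units + 60% billable hours): Lindqvist 0.1802; Sato 0.2457; Halvorsen 0.2720; Vance 0.0984; Ibarra 0.2036.
Pro-rata amounts: Lindqvist 1,127.33; Sato 1,537.08; Halvorsen 1,701.94; Vance 615.64; Ibarra 1,274.02.
Rounded to nearest $1: Lindqvist $1,127; Sato $1,537; Halvorsen $1,702; Vance $616; Ibarra $1,274. Sum = $6,256.
Sum already equals the total — no adjustment.

Lindqvist: $1,127 | Sato: $1,537 | Halvorsen: $1,702 | Vance: $616 | Ibarra: $1,274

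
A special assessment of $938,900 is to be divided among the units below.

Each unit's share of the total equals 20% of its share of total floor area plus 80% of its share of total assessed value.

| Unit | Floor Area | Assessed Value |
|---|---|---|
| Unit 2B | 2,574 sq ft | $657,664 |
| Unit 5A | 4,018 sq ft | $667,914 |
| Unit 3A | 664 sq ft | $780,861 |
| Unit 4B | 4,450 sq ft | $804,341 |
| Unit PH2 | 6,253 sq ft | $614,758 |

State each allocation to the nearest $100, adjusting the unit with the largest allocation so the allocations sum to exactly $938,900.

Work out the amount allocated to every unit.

Unit 2B: $167,000 | Unit 5A: $184,300 | Unit 3A: $173,300 | Unit 4B: $217,900 | Unit PH2: $196,400

Totals — floor area 17,959, assessed value 3,525,538.
Combined weights (20% floor area + 80% assessed value): Unit 2B 0.1779; Unit 5A 0.1963; Unit 3A 0.1846; Unit 4B 0.2321; Unit PH2 0.2091.
Raw shares: Unit 2B 167,029.93; Unit 5A 184,312.22; Unit 3A 173,306.16; Unit 4B 217,895.16; Unit PH2 196,356.52.
After rounding ($100): Unit 2B $167,000; Unit 5A $184,300; Unit 3A $173,300; Unit 4B $217,900; Unit PH2 $196,400. Sum = $938,900.
Rounded total matches; no reconciliation needed.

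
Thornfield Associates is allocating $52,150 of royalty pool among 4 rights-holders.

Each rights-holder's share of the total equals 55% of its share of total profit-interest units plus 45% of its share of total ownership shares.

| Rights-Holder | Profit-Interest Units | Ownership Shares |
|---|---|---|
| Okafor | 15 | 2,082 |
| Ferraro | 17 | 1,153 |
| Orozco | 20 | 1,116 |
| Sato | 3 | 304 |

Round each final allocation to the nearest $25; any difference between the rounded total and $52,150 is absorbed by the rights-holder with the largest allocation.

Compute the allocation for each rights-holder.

Okafor: $18,325; Ferraro: $14,675; Orozco: $16,050; Sato: $3,100

Profit-interest units total 55; ownership shares total 4,655.
Combined weights (55% profit-interest units + 45% ownership shares): Okafor 0.3513; Ferraro 0.2815; Orozco 0.3079; Sato 0.0594.
Unrounded shares: Okafor 18,318.60; Ferraro 14,678.18; Orozco 16,056.15; Sato 3,097.07.
At nearest $25: Okafor $18,325; Ferraro $14,675; Orozco $16,050; Sato $3,100. Sum = $52,150.
No rounding difference to absorb.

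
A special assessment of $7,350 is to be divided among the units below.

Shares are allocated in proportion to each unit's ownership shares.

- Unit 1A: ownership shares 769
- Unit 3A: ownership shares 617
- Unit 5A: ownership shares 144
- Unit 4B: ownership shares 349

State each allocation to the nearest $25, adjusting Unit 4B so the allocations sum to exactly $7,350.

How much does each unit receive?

Unit 1A: $3,000; Unit 3A: $2,425; Unit 5A: $575; Unit 4B: $1,350

Total ownership shares = 1,879.
Raw shares: Unit 1A 769/1,879 × $7,350 = 3,008.06; Unit 3A 617/1,879 × $7,350 = 2,413.49; Unit 5A 144/1,879 × $7,350 = 563.28; Unit 4B 349/1,879 × $7,350 = 1,365.17.
Rounded to nearest $25: Unit 1A $3,000; Unit 3A $2,425; Unit 5A $575; Unit 4B $1,375. Sum = $7,375.
Difference $7,350 − $7,375 = −$25 applied to Unit 4B: Unit 4B becomes $1,350.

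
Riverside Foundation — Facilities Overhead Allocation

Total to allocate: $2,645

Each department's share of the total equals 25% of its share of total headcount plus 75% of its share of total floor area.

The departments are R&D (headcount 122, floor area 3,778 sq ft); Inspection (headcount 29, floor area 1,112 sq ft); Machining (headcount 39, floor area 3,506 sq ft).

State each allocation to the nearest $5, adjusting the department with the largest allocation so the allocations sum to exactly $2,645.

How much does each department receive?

Totals — headcount 190, floor area 8,396.
Blended shares (25% headcount + 75% floor area): R&D 0.4980; Inspection 0.1375; Machining 0.3645.
Proportional shares: R&D 1,317.23; Inspection 363.66; Machining 964.10.
Rounded to nearest $5: R&D $1,315; Inspection $365; Machining $965. Sum = $2,645.
Sum already equals the total — no adjustment.

R&D: $1,315 | Inspection: $365 | Machining: $965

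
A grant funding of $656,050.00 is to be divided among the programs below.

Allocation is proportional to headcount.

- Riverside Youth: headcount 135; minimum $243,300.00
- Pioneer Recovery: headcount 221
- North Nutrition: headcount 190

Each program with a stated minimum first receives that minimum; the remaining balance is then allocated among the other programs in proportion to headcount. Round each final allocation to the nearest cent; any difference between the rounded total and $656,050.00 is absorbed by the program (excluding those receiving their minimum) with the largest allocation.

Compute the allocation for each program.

Riverside Youth: $243,300.00 · Pioneer Recovery: $221,941.00 · North Nutrition: $190,809.00

Fund the minimums — Riverside Youth $243,300.00. Balance $412,750.00.
Balance split over remaining headcount 411: Pioneer Recovery 221,940.9976 → $221,941.00; North Nutrition 190,809.0024 → $190,809.00.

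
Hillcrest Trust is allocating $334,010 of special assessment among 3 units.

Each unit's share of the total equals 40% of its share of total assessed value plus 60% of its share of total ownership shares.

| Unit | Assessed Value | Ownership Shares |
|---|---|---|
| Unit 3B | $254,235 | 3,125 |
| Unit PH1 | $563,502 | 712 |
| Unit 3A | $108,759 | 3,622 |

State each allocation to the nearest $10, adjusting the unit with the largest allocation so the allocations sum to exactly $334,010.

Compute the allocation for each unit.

Unit 3B: $120,620; Unit PH1: $100,390; Unit 3A: $113,000

Totals — assessed value 926,496, ownership shares 7,459.
Combined weights (40% assessed value + 60% ownership shares): Unit 3B 0.3611; Unit PH1 0.3006; Unit 3A 0.3383.
Pro-rata amounts: Unit 3B 120,623.08; Unit PH1 100,388.77; Unit 3A 112,998.16.
After rounding ($10): Unit 3B $120,620; Unit PH1 $100,390; Unit 3A $113,000. Sum = $334,010.
Sum already equals the total — no adjustment.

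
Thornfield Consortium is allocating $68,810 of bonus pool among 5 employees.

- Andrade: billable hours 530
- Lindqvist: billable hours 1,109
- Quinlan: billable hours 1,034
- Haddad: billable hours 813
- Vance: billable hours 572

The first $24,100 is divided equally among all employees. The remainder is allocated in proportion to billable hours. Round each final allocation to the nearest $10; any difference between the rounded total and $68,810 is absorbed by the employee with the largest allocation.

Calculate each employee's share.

$24,100 shared equally gives $4,820 per employee.
Remainder $44,710 by billable hours (total 4,058): Andrade 5,839.40 → $5,840; Lindqvist 12,218.68 → $12,220; Quinlan 11,392.35 → $11,390; Haddad 8,957.42 → $8,960; Vance 6,302.15 → $6,300.
Totals: Andrade $4,820 + $5,840 = $10,660; Lindqvist $4,820 + $12,220 = $17,040; Quinlan $4,820 + $11,390 = $16,210; Haddad $4,820 + $8,960 = $13,780; Vance $4,820 + $6,300 = $11,120.

Andrade: $10,660; Lindqvist: $17,040; Quinlan: $16,210; Haddad: $13,780; Vance: $11,120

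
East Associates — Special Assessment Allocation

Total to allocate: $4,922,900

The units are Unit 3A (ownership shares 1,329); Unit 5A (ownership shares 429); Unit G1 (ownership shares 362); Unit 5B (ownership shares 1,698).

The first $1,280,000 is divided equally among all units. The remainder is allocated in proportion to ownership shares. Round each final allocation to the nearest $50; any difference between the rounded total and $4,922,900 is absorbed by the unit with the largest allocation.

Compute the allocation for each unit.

Unit 3A: $1,588,050 | Unit 5A: $729,350 | Unit G1: $665,400 | Unit 5B: $1,940,100

First tranche $1,280,000 split equally: $320,000 each.
Remainder $3,642,900 by ownership shares (total 3,818): Unit 3A 1,268,049.79 → $1,268,050; Unit 5A 409,325.33 → $409,350; Unit G1 345,398.06 → $345,400; Unit 5B 1,620,126.82 → $1,620,150.
Rounding difference −$50 on remainder applied to Unit 5B.
Totals: Unit 3A $320,000 + $1,268,050 = $1,588,050; Unit 5A $320,000 + $409,350 = $729,350; Unit G1 $320,000 + $345,400 = $665,400; Unit 5B $320,000 + $1,620,100 = $1,940,100.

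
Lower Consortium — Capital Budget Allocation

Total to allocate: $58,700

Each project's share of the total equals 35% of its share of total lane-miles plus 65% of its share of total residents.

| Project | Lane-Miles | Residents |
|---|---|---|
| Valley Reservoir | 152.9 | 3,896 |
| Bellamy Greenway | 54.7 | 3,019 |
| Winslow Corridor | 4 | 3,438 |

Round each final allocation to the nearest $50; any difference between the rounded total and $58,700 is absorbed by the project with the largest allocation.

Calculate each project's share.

Valley Reservoir: $29,200 · Bellamy Greenway: $16,450 · Winslow Corridor: $13,050

Totals — lane-miles 211.6, residents 10,353.
Blended shares (35% lane-miles + 65% residents): Valley Reservoir 0.4975; Bellamy Greenway 0.2800; Winslow Corridor 0.2225.
Proportional shares: Valley Reservoir 29,203.95; Bellamy Greenway 16,437.26; Winslow Corridor 13,058.80.
At nearest $50: Valley Reservoir $29,200; Bellamy Greenway $16,450; Winslow Corridor $13,050. Sum = $58,700.
Sum already equals the total — no adjustment.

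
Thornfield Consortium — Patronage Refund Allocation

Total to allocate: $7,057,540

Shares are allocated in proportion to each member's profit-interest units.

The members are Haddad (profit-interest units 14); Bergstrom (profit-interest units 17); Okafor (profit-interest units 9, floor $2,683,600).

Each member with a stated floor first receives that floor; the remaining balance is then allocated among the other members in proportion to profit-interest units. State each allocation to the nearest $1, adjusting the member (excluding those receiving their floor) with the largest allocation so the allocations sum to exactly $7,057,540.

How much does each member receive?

Haddad: $1,975,328; Bergstrom: $2,398,612; Okafor: $2,683,600

Minimums first: Okafor $2,683,600. Residual $4,373,940.
Residual split over remaining profit-interest units 31: Haddad 1,975,327.74 → $1,975,328; Bergstrom 2,398,612.26 → $2,398,612.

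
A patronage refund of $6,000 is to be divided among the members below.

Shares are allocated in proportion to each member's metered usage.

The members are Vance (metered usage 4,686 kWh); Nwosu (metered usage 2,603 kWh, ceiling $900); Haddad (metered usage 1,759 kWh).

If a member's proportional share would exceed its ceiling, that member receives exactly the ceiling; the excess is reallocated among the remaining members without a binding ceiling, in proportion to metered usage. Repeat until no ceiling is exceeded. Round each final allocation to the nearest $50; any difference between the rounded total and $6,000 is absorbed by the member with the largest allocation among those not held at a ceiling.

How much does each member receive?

Total metered usage = 9,048.
Pro-rata shares before constraints: Vance 3,107.43; Nwosu 1,726.13; Haddad 1,166.45.
Cap binds for Nwosu ($900); balance $5,100 reallocated over remaining metered usage 6,445.
Shares after redistribution: Vance 3,708.08 → $3,700; Haddad 1,391.92 → $1,400.

Vance: $3,700; Nwosu: $900; Haddad: $1,400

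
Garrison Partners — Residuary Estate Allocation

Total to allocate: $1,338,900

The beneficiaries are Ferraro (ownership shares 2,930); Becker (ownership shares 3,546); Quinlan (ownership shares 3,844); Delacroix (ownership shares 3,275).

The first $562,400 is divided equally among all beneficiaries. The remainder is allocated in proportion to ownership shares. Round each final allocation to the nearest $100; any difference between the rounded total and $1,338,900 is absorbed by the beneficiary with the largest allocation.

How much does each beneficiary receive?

Ferraro: $308,000 | Becker: $343,100 | Quinlan: $360,100 | Delacroix: $327,700

Equal tier: $562,400 ÷ 4 = $140,600 apiece.
Remainder $776,500 by ownership shares (total 13,595): Ferraro 167,351.60 → $167,400; Becker 202,535.42 → $202,500; Quinlan 219,556.16 → $219,600; Delacroix 187,056.82 → $187,100.
Rounding difference −$100 on remainder applied to Quinlan.
Totals: Ferraro $140,600 + $167,400 = $308,000; Becker $140,600 + $202,500 = $343,100; Quinlan $140,600 + $219,500 = $360,100; Delacroix $140,600 + $187,100 = $327,700.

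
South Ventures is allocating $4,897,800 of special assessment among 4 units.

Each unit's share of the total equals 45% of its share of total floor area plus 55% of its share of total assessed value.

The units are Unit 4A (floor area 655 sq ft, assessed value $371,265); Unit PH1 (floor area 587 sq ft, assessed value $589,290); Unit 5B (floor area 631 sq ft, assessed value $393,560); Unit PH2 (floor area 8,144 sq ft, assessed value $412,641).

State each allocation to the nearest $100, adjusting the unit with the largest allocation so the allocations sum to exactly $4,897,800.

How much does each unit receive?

Unit 4A: $710,200; Unit PH1: $1,027,700; Unit 5B: $738,900; Unit PH2: $2,421,000

Floor area total 10,017; assessed value total 1,766,756.
Blended shares (45% floor area + 55% assessed value): Unit 4A 0.1450; Unit PH1 0.2098; Unit 5B 0.1509; Unit PH2 0.4943.
Raw shares: Unit 4A 710,189.00; Unit PH1 1,027,652.00; Unit 5B 738,901.76; Unit PH2 2,421,057.25.
After rounding ($100): Unit 4A $710,200; Unit PH1 $1,027,700; Unit 5B $738,900; Unit PH2 $2,421,100. Sum = $4,897,900.
Difference $4,897,800 − $4,897,900 = −$100 applied to largest allocation (Unit PH2): Unit PH2 becomes $2,421,000.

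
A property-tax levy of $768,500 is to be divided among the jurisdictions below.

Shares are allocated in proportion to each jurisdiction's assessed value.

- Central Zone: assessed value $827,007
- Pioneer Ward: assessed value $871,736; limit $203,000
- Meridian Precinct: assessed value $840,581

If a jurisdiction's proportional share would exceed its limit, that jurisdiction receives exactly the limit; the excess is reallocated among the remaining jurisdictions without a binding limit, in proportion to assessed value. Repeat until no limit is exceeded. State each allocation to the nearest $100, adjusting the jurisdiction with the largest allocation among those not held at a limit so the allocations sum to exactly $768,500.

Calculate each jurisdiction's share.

Central Zone: $280,400 · Pioneer Ward: $203,000 · Meridian Precinct: $285,100

Sum of assessed value: 2,539,324.
Pro-rata shares before constraints: Central Zone 250,285.07; Pioneer Ward 263,821.83; Meridian Precinct 254,393.10.
Cap binds for Pioneer Ward ($203,000); remaining pool $565,500 reallocated over remaining assessed value 1,667,588.
Remaining shares: Central Zone 280,448.44 → $280,400; Meridian Precinct 285,051.56 → $285,100.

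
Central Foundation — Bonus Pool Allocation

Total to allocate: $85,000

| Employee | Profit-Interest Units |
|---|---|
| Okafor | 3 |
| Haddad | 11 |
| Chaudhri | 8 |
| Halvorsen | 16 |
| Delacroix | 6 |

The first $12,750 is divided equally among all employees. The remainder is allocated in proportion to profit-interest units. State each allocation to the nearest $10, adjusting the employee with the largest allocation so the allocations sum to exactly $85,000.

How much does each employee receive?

$12,750 shared equally gives $2,550 per employee.
Remainder $72,250 by profit-interest units (total 44): Okafor 4,926.14 → $4,930; Haddad 18,062.50 → $18,060; Chaudhri 13,136.36 → $13,140; Halvorsen 26,272.73 → $26,270; Delacroix 9,852.27 → $9,850.
Totals: Okafor $2,550 + $4,930 = $7,480; Haddad $2,550 + $18,060 = $20,610; Chaudhri $2,550 + $13,140 = $15,690; Halvorsen $2,550 + $26,270 = $28,820; Delacroix $2,550 + $9,850 = $12,400.

Okafor: $7,480; Haddad: $20,610; Chaudhri: $15,690; Halvorsen: $28,820; Delacroix: $12,400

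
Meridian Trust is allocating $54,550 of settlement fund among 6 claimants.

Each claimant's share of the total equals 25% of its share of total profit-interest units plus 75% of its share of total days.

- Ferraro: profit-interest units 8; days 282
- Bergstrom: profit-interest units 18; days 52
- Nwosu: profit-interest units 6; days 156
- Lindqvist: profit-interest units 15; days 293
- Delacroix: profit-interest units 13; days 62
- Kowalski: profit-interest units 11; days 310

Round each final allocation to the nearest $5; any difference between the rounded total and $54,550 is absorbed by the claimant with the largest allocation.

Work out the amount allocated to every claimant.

Totals — profit-interest units 71, days 1,155.
Combined weights (25% profit-interest units + 75% days): Ferraro 0.2113; Bergstrom 0.0971; Nwosu 0.1224; Lindqvist 0.2431; Delacroix 0.0860; Kowalski 0.2400.
Unrounded shares: Ferraro 11,525.65; Bergstrom 5,299.34; Nwosu 6,678.31; Lindqvist 13,259.83; Delacroix 4,693.18; Kowalski 13,093.70.
Rounded to nearest $5: Ferraro $11,525; Bergstrom $5,300; Nwosu $6,680; Lindqvist $13,260; Delacroix $4,695; Kowalski $13,095. Sum = $54,555.
Difference $54,550 − $54,555 = −$5 applied to largest allocation (Lindqvist): Lindqvist becomes $13,255.

Ferraro: $11,525 · Bergstrom: $5,300 · Nwosu: $6,680 · Lindqvist: $13,255 · Delacroix: $4,695 · Kowalski: $13,095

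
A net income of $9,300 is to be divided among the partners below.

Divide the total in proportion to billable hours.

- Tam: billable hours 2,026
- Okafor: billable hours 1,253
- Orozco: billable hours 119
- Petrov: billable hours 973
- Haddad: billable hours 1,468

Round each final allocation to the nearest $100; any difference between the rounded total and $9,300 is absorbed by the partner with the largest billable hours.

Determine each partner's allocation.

Billable hours total: 5,839.
Raw shares: Tam 2,026/5,839 × $9,300 = 3,226.89; Okafor 1,253/5,839 × $9,300 = 1,995.70; Orozco 119/5,839 × $9,300 = 189.54; Petrov 973/5,839 × $9,300 = 1,549.73; Haddad 1,468/5,839 × $9,300 = 2,338.14.
At nearest $100: Tam $3,200; Okafor $2,000; Orozco $200; Petrov $1,500; Haddad $2,300. Sum = $9,200.
Difference $9,300 − $9,200 = +$100 applied to largest billable hours (Tam): Tam becomes $3,300.

Tam: $3,300; Okafor: $2,000; Orozco: $200; Petrov: $1,500; Haddad: $2,300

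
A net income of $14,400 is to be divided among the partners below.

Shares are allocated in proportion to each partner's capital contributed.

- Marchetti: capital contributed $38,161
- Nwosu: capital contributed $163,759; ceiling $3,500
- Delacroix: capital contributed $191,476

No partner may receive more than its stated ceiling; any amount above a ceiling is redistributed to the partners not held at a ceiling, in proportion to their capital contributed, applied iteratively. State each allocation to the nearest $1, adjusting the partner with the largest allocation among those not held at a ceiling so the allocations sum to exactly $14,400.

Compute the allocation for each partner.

Marchetti: $1,811; Nwosu: $3,500; Delacroix: $9,089

Total capital contributed = 393,396.
Unconstrained shares: Marchetti 1,396.86; Nwosu 5,994.29; Delacroix 7,008.85.
Cap binds for Nwosu ($3,500); remaining pool $10,900 reallocated over remaining capital contributed 229,637.
Remaining shares: Marchetti 1,811.36 → $1,811; Delacroix 9,088.64 → $9,089.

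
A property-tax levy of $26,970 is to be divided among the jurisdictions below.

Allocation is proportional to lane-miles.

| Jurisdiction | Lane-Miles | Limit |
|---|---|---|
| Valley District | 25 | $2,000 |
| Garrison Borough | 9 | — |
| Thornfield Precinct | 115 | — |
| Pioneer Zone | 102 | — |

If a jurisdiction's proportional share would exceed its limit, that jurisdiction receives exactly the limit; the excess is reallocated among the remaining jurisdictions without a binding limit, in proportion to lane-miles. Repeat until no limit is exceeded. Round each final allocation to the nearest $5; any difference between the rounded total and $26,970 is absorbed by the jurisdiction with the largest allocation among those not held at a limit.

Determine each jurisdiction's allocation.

Valley District: $2,000 | Garrison Borough: $995 | Thornfield Precinct: $12,705 | Pioneer Zone: $11,270

Lane-miles total: 251.
Unconstrained shares: Valley District 2,686.25; Garrison Borough 967.05; Thornfield Precinct 12,356.77; Pioneer Zone 10,959.92.
Cap binds for Valley District ($2,000); remaining pool $24,970 reallocated over remaining lane-miles 226.
Redistributed shares: Garrison Borough 994.38 → $995; Thornfield Precinct 12,705.97 → $12,705; Pioneer Zone 11,269.65 → $11,270.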